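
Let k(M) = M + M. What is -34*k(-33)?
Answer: 2244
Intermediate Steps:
k(M) = 2*M
-34*k(-33) = -68*(-33) = -34*(-66) = 2244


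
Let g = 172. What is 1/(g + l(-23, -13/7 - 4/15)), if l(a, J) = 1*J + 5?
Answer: 105/18362 ≈ 0.0057183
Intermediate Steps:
l(a, J) = 5 + J (l(a, J) = J + 5 = 5 + J)
1/(g + l(-23, -13/7 - 4/15)) = 1/(172 + (5 + (-13/7 - 4/15))) = 1/(172 + (5 - 223/105)) = 1/(172 + 302/105) = 1/(18362/105) = 105/18362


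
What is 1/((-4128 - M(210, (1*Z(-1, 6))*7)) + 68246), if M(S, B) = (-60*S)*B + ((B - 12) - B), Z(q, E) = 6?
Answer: 1/593330 ≈ 1.6854e-6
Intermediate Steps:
M(S, B) = -12 - 60*B*S (M(S, B) = -60*B*S + ((-12 + B) - B) = -60*B*S - 12 = -12 - 60*B*S)
1/((-4128 - M(210, (1*Z(-1, 6))*7)) + 68246) = 1/((-4128 - (-12 - 60*(1*6)*7*210)) + 68246) = 1/((-4128 - (-12 - 60*6*7*210)) + 68246) = 1/((-4128 - (-12 - 60*42*210)) + 68246) = 1/((-4128 - (-12 - 529200)) + 68246) = 1/((-4128 - 1*(-529212)) + 68246) = 1/((-4128 + 529212) + 68246) = 1/(525084 + 68246) = 1/593330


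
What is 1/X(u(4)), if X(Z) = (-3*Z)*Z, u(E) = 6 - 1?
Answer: -1/75 ≈ -0.013333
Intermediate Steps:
u(E) = 5
X(Z) = -3*Z²
1/X(u(4)) = 1/(-3*5²) = 1/(-3*25) = 1/(-75) = -1/75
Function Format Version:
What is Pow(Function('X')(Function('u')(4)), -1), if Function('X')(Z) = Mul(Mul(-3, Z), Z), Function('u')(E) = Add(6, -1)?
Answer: Rational(-1, 75) ≈ -0.013333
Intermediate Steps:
Function('u')(E) = 5
Function('X')(Z) = Mul(-3, Pow(Z, 2))
Pow(Function('X')(Function('u')(4)), -1) = Pow(Mul(-3, Pow(5, 2)), -1) = Pow(Mul(-3, 25), -1) = Pow(-75, -1) = Rational(-1, 75)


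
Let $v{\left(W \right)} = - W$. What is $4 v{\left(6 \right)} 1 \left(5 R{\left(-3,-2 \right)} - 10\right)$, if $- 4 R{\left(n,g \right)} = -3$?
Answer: $150$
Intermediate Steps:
$R{\left(n,g \right)} = \frac{3}{4}$ ($R{\left(n,g \right)} = \left(- \frac{1}{4}\right) \left(-3\right) = \frac{3}{4}$)
$4 v{\left(6 \right)} 1 \left(5 R{\left(-3,-2 \right)} - 10\right) = 4 \left(\left(-1\right) 6\right) 1 \left(5 \cdot \frac{3}{4} - 10\right) = 4 \left(-6\right) 1 \left(\frac{15}{4} - 10\right) = \left(-24\right) 1 \left(- \frac{25}{4}\right) = \left(-24\right) \left(- \frac{25}{4}\right) = 150$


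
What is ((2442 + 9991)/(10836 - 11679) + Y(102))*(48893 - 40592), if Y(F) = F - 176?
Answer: -207013105/281 ≈ -7.3670e+5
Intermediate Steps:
Y(F) = -176 + F
((2442 + 9991)/(10836 - 11679) + Y(102))*(48893 - 40592) = ((2442 + 9991)/(10836 - 11679) + (-176 + 102))*(48893 - 40592) = (12433/(-843) - 74)*8301 = (12433*(-1/843) - 74)*8301 = (-12433/843 - 74)*8301 = -74815/843*8301 = -207013105/281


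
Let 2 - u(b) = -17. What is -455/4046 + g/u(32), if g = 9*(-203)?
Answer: -1057241/10982 ≈ -96.270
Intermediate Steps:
u(b) = 19 (u(b) = 2 - 1*(-17) = 2 + 17 = 19)
g = -1827
-455/4046 + g/u(32) = -455/4046 - 1827/19 = -455*1/4046 - 1827*1/19 = -65/578 - 1827/19 = -1057241/10982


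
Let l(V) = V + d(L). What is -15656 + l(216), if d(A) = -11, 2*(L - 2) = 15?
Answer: -15451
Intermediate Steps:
L = 19/2 (L = 2 + (½)*15 = 2 + 15/2 = 19/2 ≈ 9.5000)
l(V) = -11 + V (l(V) = V - 11 = -11 + V)
-15656 + l(216) = -15656 + (-11 + 216) = -15656 + 205 = -15451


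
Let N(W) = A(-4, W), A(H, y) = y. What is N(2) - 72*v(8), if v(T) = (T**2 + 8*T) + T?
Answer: -9790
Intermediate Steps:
N(W) = W
v(T) = T**2 + 9*T
N(2) - 72*v(8) = 2 - 576*(9 + 8) = 2 - 576*17 = 2 - 72*136 = 2 - 9792 = -9790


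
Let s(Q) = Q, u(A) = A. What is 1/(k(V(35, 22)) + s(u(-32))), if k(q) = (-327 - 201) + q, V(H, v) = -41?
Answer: -1/601 ≈ -0.0016639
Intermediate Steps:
k(q) = -528 + q
1/(k(V(35, 22)) + s(u(-32))) = 1/((-528 - 41) - 32) = 1/(-569 - 32) = 1/(-601) = -1/601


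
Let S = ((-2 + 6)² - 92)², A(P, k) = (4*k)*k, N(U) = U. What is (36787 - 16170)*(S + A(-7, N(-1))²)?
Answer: 119413664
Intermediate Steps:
A(P, k) = 4*k²
S = 5776 (S = (4² - 92)² = (16 - 92)² = (-76)² = 5776)
(36787 - 16170)*(S + A(-7, N(-1))²) = (36787 - 16170)*(5776 + (4*(-1)²)²) = 20617*(5776 + (4*1)²) = 20617*(5776 + 4²) = 20617*(5776 + 16) = 20617*5792 = 119413664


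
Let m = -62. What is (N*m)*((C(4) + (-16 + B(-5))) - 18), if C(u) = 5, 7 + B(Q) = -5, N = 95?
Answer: 241490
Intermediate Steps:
B(Q) = -12 (B(Q) = -7 - 5 = -12)
(N*m)*((C(4) + (-16 + B(-5))) - 18) = (95*(-62))*((5 + (-16 - 12)) - 18) = -5890*((5 - 28) - 18) = -5890*(-23 - 18) = -5890*(-41) = 241490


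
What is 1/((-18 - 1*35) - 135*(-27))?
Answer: 1/3592 ≈ 0.00027840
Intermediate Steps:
1/((-18 - 1*35) - 135*(-27)) = 1/((-18 - 35) + 3645) = 1/(-53 + 3645) = 1/3592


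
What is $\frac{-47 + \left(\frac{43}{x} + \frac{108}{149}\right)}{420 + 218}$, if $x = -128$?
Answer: $- \frac{888967}{12167936} \approx -0.073058$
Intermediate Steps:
$\frac{-47 + \left(\frac{43}{x} + \frac{108}{149}\right)}{420 + 218} = \frac{-47 + \left(\frac{43}{-128} + \frac{108}{149}\right)}{420 + 218} = \frac{-47 + \left(43 \left(- \frac{1}{128}\right) + 108 \cdot \frac{1}{149}\right)}{638} = \left(-47 + \left(- \frac{43}{128} + \frac{108}{149}\right)\right) \frac{1}{638} = \left(-47 + \frac{7417}{19072}\right) \frac{1}{638} = \left(- \frac{888967}{19072}\right) \frac{1}{638} = - \frac{888967}{12167936}$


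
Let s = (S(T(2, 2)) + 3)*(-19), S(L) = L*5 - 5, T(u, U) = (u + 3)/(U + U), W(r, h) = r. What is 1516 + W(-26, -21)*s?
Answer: 7231/2 ≈ 3615.5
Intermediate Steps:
T(u, U) = (3 + u)/(2*U) (T(u, U) = (3 + u)/((2*U)) = (3 + u)*(1/(2*U)) = (3 + u)/(2*U))
S(L) = -5 + 5*L (S(L) = 5*L - 5 = -5 + 5*L)
s = -323/4 (s = ((-5 + 5*((½)*(3 + 2)/2)) + 3)*(-19) = ((-5 + 5*((½)*(½)*5)) + 3)*(-19) = ((-5 + 5*(5/4)) + 3)*(-19) = ((-5 + 25/4) + 3)*(-19) = (5/4 + 3)*(-19) = (17/4)*(-19) = -323/4 ≈ -80.750)
1516 + W(-26, -21)*s = 1516 - 26*(-323/4) = 1516 + 4199/2 = 7231/2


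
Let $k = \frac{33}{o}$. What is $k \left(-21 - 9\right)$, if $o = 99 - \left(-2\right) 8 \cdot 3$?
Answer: $- \frac{330}{49} \approx -6.7347$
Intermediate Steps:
$o = 147$ ($o = 99 - \left(-16\right) 3 = 99 - -48 = 99 + 48 = 147$)
$k = \frac{11}{49}$ ($k = \frac{33}{147} = 33 \cdot \frac{1}{147} = \frac{11}{49} \approx 0.22449$)
$k \left(-21 - 9\right) = \frac{11 \left(-21 - 9\right)}{49} = \frac{11}{49} \left(-30\right) = - \frac{330}{49}$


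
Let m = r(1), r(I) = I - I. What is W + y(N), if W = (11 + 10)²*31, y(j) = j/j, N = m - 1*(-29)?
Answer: 13672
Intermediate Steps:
r(I) = 0
m = 0
N = 29 (N = 0 - 1*(-29) = 0 + 29 = 29)
y(j) = 1
W = 13671 (W = 21²*31 = 441*31 = 13671)
W + y(N) = 13671 + 1 = 13672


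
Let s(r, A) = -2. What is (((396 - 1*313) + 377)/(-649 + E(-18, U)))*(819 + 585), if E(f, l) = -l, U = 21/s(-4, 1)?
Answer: -1291680/1277 ≈ -1011.5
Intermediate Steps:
U = -21/2 (U = 21/(-2) = 21*(-½) = -21/2 ≈ -10.500)
(((396 - 1*313) + 377)/(-649 + E(-18, U)))*(819 + 585) = (((396 - 1*313) + 377)/(-649 - 1*(-21/2)))*(819 + 585) = (((396 - 313) + 377)/(-649 + 21/2))*1404 = ((83 + 377)/(-1277/2))*1404 = (460*(-2/1277))*1404 = -920/1277*1404 = -1291680/1277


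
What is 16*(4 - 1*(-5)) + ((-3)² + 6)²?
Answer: 369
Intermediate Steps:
16*(4 - 1*(-5)) + ((-3)² + 6)² = 16*(4 + 5) + (9 + 6)² = 16*9 + 15² = 144 + 225 = 369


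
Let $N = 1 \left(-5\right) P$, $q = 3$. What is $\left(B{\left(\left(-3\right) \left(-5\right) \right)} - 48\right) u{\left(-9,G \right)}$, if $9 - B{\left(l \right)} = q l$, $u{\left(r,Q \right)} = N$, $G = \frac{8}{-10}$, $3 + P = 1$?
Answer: $-840$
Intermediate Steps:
$P = -2$ ($P = -3 + 1 = -2$)
$G = - \frac{4}{5}$ ($G = 8 \left(- \frac{1}{10}\right) = - \frac{4}{5} \approx -0.8$)
$N = 10$ ($N = 1 \left(-5\right) \left(-2\right) = \left(-5\right) \left(-2\right) = 10$)
$u{\left(r,Q \right)} = 10$
$B{\left(l \right)} = 9 - 3 l$
$\left(B{\left(\left(-3\right) \left(-5\right) \right)} - 48\right) u{\left(-9,G \right)} = \left(\left(9 - 3 \left(\left(-3\right) \left(-5\right)\right)\right) - 48\right) 10 = \left(\left(9 - 45\right) - 48\right) 10 = \left(-36 - 48\right) 10 = \left(-84\right) 10 = -840$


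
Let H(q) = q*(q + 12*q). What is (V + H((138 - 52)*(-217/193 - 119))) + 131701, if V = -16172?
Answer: 51683647198409/37249 ≈ 1.3875e+9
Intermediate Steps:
H(q) = 13*q² (H(q) = q*(13*q) = 13*q²)
(V + H((138 - 52)*(-217/193 - 119))) + 131701 = (-16172 + 13*((138 - 52)*(-217/193 - 119))²) + 131701 = (-16172 + 13*(86*(-217*1/193 - 119))²) + 131701 = (-16172 + 13*(86*(-217/193 - 119))²) + 131701 = (-16172 + 13*(86*(-23184/193))²) + 131701 = (-16172 + 13*(-1993824/193)²) + 131701 = (-16172 + 13*(3975334142976/37249)) + 131701 = (-16172 + 51679343858688/37249) + 131701 = 51678741467860/37249 + 131701 = 51683647198409/37249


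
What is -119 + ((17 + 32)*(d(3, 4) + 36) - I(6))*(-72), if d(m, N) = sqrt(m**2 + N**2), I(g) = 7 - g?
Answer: -144695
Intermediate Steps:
d(m, N) = sqrt(N**2 + m**2)
-119 + ((17 + 32)*(d(3, 4) + 36) - I(6))*(-72) = -119 + ((17 + 32)*(sqrt(4**2 + 3**2) + 36) - (7 - 1*6))*(-72) = -119 + (49*(sqrt(16 + 9) + 36) - (7 - 6))*(-72) = -119 + (49*(sqrt(25) + 36) - 1*1)*(-72) = -119 + (49*(5 + 36) - 1)*(-72) = -119 + (49*41 - 1)*(-72) = -119 + (2009 - 1)*(-72) = -119 + 2008*(-72) = -119 - 144576 = -144695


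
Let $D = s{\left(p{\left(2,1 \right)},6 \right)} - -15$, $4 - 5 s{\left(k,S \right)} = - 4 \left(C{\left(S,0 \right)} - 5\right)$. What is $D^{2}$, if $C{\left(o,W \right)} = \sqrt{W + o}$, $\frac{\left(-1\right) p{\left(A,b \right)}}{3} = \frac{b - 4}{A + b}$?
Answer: $\frac{3577}{25} + \frac{472 \sqrt{6}}{25} \approx 189.33$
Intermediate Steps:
$p{\left(A,b \right)} = - \frac{3 \left(-4 + b\right)}{A + b}$ ($p{\left(A,b \right)} = - 3 \frac{b - 4}{A + b} = - 3 \frac{-4 + b}{A + b} = - \frac{3 \left(-4 + b\right)}{A + b}$)
$s{\left(k,S \right)} = - \frac{16}{5} + \frac{4 \sqrt{S}}{5}$ ($s{\left(k,S \right)} = \frac{4}{5} - \frac{\left(-4\right) \left(\sqrt{0 + S} - 5\right)}{5} = \frac{4}{5} - \frac{\left(-4\right) \left(\sqrt{S} - 5\right)}{5} = \frac{4}{5} - \frac{\left(-4\right) \left(-5 + \sqrt{S}\right)}{5} = \frac{4}{5} - \frac{20 - 4 \sqrt{S}}{5} = \frac{4}{5} + \left(-4 + \frac{4 \sqrt{S}}{5}\right) = - \frac{16}{5} + \frac{4 \sqrt{S}}{5}$)
$D = \frac{59}{5} + \frac{4 \sqrt{6}}{5}$ ($D = \left(- \frac{16}{5} + \frac{4 \sqrt{6}}{5}\right) - -15 = \left(- \frac{16}{5} + \frac{4 \sqrt{6}}{5}\right) + 15 = \frac{59}{5} + \frac{4 \sqrt{6}}{5} \approx 13.76$)
$D^{2} = \left(\frac{59}{5} + \frac{4 \sqrt{6}}{5}\right)^{2}$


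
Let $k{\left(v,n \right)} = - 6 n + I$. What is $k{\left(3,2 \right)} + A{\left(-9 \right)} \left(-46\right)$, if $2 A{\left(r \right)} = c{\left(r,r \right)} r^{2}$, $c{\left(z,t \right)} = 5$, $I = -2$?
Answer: $-9329$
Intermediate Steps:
$k{\left(v,n \right)} = -2 - 6 n$ ($k{\left(v,n \right)} = - 6 n - 2 = -2 - 6 n$)
$A{\left(r \right)} = \frac{5 r^{2}}{2}$
$k{\left(3,2 \right)} + A{\left(-9 \right)} \left(-46\right) = \left(-2 - 12\right) + \frac{5 \left(-9\right)^{2}}{2} \left(-46\right) = \left(-2 - 12\right) + \frac{5}{2} \cdot 81 \left(-46\right) = -14 + \frac{405}{2} \left(-46\right) = -14 - 9315 = -9329$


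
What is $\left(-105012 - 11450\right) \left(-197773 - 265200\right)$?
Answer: $53918761526$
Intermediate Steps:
$\left(-105012 - 11450\right) \left(-197773 - 265200\right) = \left(-116462\right) \left(-462973\right) = 53918761526$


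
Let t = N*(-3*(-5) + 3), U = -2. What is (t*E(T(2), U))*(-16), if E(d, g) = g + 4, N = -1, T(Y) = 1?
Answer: 576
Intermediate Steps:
E(d, g) = 4 + g
t = -18 (t = -(-3*(-5) + 3) = -(15 + 3) = -1*18 = -18)
(t*E(T(2), U))*(-16) = -18*(4 - 2)*(-16) = -18*2*(-16) = -36*(-16) = 576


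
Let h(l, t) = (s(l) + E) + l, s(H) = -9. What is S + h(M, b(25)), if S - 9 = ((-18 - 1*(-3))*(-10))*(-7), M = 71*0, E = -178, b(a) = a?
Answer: -1228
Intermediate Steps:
M = 0
S = -1041 (S = 9 + ((-18 - 1*(-3))*(-10))*(-7) = 9 + ((-18 + 3)*(-10))*(-7) = 9 - 15*(-10)*(-7) = 9 + 150*(-7) = 9 - 1050 = -1041)
h(l, t) = -187 + l (h(l, t) = (-9 - 178) + l = -187 + l)
S + h(M, b(25)) = -1041 + (-187 + 0) = -1041 - 187 = -1228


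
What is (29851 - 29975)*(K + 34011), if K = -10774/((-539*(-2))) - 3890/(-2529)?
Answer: -5747390257072/1363131 ≈ -4.2163e+6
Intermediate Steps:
K = -11527013/1363131 (K = -10774/1078 - 3890*(-1/2529) = -10774*1/1078 + 3890/2529 = -5387/539 + 3890/2529 = -11527013/1363131 ≈ -8.4563)
(29851 - 29975)*(K + 34011) = (29851 - 29975)*(-11527013/1363131 + 34011) = -124*46349921428/1363131 = -5747390257072/1363131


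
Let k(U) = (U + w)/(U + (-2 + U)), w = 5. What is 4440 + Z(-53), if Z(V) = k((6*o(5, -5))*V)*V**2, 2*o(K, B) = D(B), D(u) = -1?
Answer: 465929/79 ≈ 5897.8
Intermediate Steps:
o(K, B) = -1/2 (o(K, B) = (1/2)*(-1) = -1/2)
k(U) = (5 + U)/(-2 + 2*U) (k(U) = (U + 5)/(U + (-2 + U)) = (5 + U)/(-2 + 2*U))
Z(V) = V**2*(5 - 3*V)/(2*(-1 - 3*V)) (Z(V) = ((5 + (6*(-1/2))*V)/(2*(-1 + (6*(-1/2))*V)))*V**2 = ((5 - 3*V)/(2*(-1 - 3*V)))*V**2 = V**2*(5 - 3*V)/(2*(-1 - 3*V)))
4440 + Z(-53) = 4440 + (1/2)*(-53)**2*(-5 + 3*(-53))/(1 + 3*(-53)) = 4440 + (1/2)*2809*(-5 - 159)/(1 - 159) = 4440 + (1/2)*2809*(-164)/(-158) = 4440 + (1/2)*2809*(-1/158)*(-164) = 4440 + 115169/79 = 465929/79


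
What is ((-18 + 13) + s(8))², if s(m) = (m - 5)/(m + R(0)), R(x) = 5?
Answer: 3844/169 ≈ 22.746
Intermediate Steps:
s(m) = (-5 + m)/(5 + m) (s(m) = (m - 5)/(m + 5) = (-5 + m)/(5 + m))
((-18 + 13) + s(8))² = ((-18 + 13) + (-5 + 8)/(5 + 8))² = (-5 + 3/13)² = (-62/13)² = 3844/169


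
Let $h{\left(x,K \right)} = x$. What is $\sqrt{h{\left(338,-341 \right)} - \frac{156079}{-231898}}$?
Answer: $\frac{\sqrt{18212713060494}}{231898} \approx 18.403$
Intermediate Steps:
$\sqrt{h{\left(338,-341 \right)} - \frac{156079}{-231898}} = \sqrt{338 - \frac{156079}{-231898}} = \sqrt{338 - - \frac{156079}{231898}} = \sqrt{338 + \frac{156079}{231898}} = \sqrt{\frac{78537603}{231898}} = \frac{\sqrt{18212713060494}}{231898}$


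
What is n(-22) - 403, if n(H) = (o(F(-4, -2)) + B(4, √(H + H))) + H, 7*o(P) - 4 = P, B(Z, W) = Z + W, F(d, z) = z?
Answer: -2945/7 + 2*I*√11 ≈ -420.71 + 6.6332*I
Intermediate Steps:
B(Z, W) = W + Z
o(P) = 4/7 + P/7
n(H) = 30/7 + H + √2*√H (n(H) = ((4/7 + (⅐)*(-2)) + (√(H + H) + 4)) + H = ((4/7 - 2/7) + (√(2*H) + 4)) + H = (2/7 + (√2*√H + 4)) + H = (2/7 + (4 + √2*√H)) + H = (30/7 + √2*√H) + H = 30/7 + H + √2*√H)
n(-22) - 403 = (30/7 - 22 + √2*√(-22)) - 403 = (30/7 - 22 + √2*(I*√22)) - 403 = (30/7 - 22 + 2*I*√11) - 403 = (-124/7 + 2*I*√11) - 403 = -2945/7 + 2*I*√11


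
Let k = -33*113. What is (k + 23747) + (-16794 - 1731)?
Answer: 1493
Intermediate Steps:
k = -3729
(k + 23747) + (-16794 - 1731) = (-3729 + 23747) + (-16794 - 1731) = 20018 - 18525 = 1493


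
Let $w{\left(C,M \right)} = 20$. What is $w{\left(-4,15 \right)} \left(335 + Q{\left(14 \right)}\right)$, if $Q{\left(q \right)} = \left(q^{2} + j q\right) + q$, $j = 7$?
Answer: $12860$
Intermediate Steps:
$Q{\left(q \right)} = q^{2} + 8 q$ ($Q{\left(q \right)} = \left(q^{2} + 7 q\right) + q = q^{2} + 8 q$)
$w{\left(-4,15 \right)} \left(335 + Q{\left(14 \right)}\right) = 20 \left(335 + 14 \left(8 + 14\right)\right) = 20 \left(335 + 14 \cdot 22\right) = 20 \left(335 + 308\right) = 20 \cdot 643 = 12860$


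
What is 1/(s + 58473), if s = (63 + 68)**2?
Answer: 1/75634 ≈ 1.3222e-5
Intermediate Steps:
s = 17161 (s = 131**2 = 17161)
1/(s + 58473) = 1/(17161 + 58473) = 1/75634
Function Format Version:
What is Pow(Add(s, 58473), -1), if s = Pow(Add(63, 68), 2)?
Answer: Rational(1, 75634) ≈ 1.3222e-5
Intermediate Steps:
s = 17161 (s = Pow(131, 2) = 17161)
Pow(Add(s, 58473), -1) = Pow(Add(17161, 58473), -1) = Pow(75634, -1) = Rational(1, 75634)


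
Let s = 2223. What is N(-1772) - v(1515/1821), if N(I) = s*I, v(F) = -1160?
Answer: -3937996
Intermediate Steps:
N(I) = 2223*I
N(-1772) - v(1515/1821) = 2223*(-1772) - 1*(-1160) = -3939156 + 1160 = -3937996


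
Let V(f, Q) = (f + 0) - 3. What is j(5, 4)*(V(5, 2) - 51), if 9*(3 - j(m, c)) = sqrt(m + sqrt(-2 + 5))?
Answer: -147 + 49*sqrt(5 + sqrt(3))/9 ≈ -132.87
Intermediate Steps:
j(m, c) = 3 - sqrt(m + sqrt(3))/9 (j(m, c) = 3 - sqrt(m + sqrt(-2 + 5))/9 = 3 - sqrt(m + sqrt(3))/9)
V(f, Q) = -3 + f (V(f, Q) = f - 3 = -3 + f)
j(5, 4)*(V(5, 2) - 51) = (3 - sqrt(5 + sqrt(3))/9)*((-3 + 5) - 51) = (3 - sqrt(5 + sqrt(3))/9)*(2 - 51) = (3 - sqrt(5 + sqrt(3))/9)*(-49) = -147 + 49*sqrt(5 + sqrt(3))/9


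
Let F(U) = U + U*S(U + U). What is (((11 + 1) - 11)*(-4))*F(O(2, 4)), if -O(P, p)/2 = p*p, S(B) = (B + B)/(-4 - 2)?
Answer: 8576/3 ≈ 2858.7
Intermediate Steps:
S(B) = -B/3 (S(B) = (2*B)/(-6) = (2*B)*(-1/6) = -B/3)
O(P, p) = -2*p**2 (O(P, p) = -2*p*p = -2*p**2)
F(U) = U - 2*U**2/3 (F(U) = U + U*(-(U + U)/3) = U + U*(-2*U/3) = U - 2*U**2/3)
(((11 + 1) - 11)*(-4))*F(O(2, 4)) = (((11 + 1) - 11)*(-4))*((-2*4**2)*(3 - (-4)*4**2)/3) = ((12 - 11)*(-4))*((-2*16)*(3 - (-4)*16)/3) = (1*(-4))*((1/3)*(-32)*(3 - 2*(-32))) = -4*(-32)*(3 + 64)/3 = -4*(-32)*67/3 = -4*(-2144/3) = 8576/3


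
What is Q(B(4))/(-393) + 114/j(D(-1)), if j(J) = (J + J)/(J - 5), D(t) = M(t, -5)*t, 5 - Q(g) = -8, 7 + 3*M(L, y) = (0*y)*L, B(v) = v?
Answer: -179299/2751 ≈ -65.176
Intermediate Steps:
M(L, y) = -7/3 (M(L, y) = -7/3 + ((0*y)*L)/3 = -7/3 + (0*L)/3 = -7/3 + (⅓)*0 = -7/3 + 0 = -7/3)
Q(g) = 13 (Q(g) = 5 - 1*(-8) = 5 + 8 = 13)
D(t) = -7*t/3
j(J) = 2*J/(-5 + J) (j(J) = (2*J)/(-5 + J) = 2*J/(-5 + J))
Q(B(4))/(-393) + 114/j(D(-1)) = 13/(-393) + 114/((2*(-7/3*(-1))/(-5 - 7/3*(-1)))) = 13*(-1/393) + 114/((2*(7/3)/(-5 + 7/3))) = -13/393 + 114/((2*(7/3)/(-8/3))) = -13/393 + 114/((2*(7/3)*(-3/8))) = -13/393 + 114/(-7/4) = -13/393 + 114*(-4/7) = -13/393 - 456/7 = -179299/2751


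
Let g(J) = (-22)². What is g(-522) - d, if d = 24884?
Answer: -24400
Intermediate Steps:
g(J) = 484
g(-522) - d = 484 - 1*24884 = 484 - 24884 = -24400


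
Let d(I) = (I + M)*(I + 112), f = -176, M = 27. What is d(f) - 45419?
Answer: -35883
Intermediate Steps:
d(I) = (27 + I)*(112 + I) (d(I) = (I + 27)*(I + 112) = (27 + I)*(112 + I))
d(f) - 45419 = (3024 + (-176)² + 139*(-176)) - 45419 = (3024 + 30976 - 24464) - 45419 = 9536 - 45419 = -35883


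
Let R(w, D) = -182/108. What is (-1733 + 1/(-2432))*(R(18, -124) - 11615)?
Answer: 2643858550757/131328 ≈ 2.0132e+7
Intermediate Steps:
R(w, D) = -91/54 (R(w, D) = -182*1/108 = -91/54)
(-1733 + 1/(-2432))*(R(18, -124) - 11615) = (-1733 + 1/(-2432))*(-91/54 - 11615) = (-1733 - 1/2432)*(-627301/54) = -4214657/2432*(-627301/54) = 2643858550757/131328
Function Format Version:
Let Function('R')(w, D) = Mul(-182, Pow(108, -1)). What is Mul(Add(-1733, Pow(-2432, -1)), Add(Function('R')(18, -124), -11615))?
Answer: Rational(2643858550757, 131328) ≈ 2.0132e+7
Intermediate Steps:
Function('R')(w, D) = Rational(-91, 54) (Function('R')(w, D) = Mul(-182, Rational(1, 108)) = Rational(-91, 54))
Mul(Add(-1733, Pow(-2432, -1)), Add(Function('R')(18, -124), -11615)) = Mul(Add(-1733, Pow(-2432, -1)), Add(Rational(-91, 54), -11615)) = Mul(Add(-1733, Rational(-1, 2432)), Rational(-627301, 54)) = Mul(Rational(-4214657, 2432), Rational(-627301, 54)) = Rational(2643858550757, 131328)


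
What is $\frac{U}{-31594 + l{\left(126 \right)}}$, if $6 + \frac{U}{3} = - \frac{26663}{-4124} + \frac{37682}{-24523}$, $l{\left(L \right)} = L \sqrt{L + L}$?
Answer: $\frac{5134385061021}{50272133648259784} + \frac{61429307877 \sqrt{7}}{25136066824129892} \approx 0.0001086$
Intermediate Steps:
$l{\left(L \right)} = \sqrt{2} L^{\frac{3}{2}}$ ($l{\left(L \right)} = L \sqrt{2 L} = L \sqrt{2} \sqrt{L} = \sqrt{2} L^{\frac{3}{2}}$)
$U = - \frac{325022793}{101132852}$ ($U = -18 + 3 \left(- \frac{26663}{-4124} + \frac{37682}{-24523}\right) = -18 + 3 \left(\left(-26663\right) \left(- \frac{1}{4124}\right) + 37682 \left(- \frac{1}{24523}\right)\right) = -18 + 3 \left(\frac{26663}{4124} - \frac{37682}{24523}\right) = -18 + 3 \cdot \frac{498456181}{101132852} = -18 + \frac{1495368543}{101132852} = - \frac{325022793}{101132852} \approx -3.2138$)
$\frac{U}{-31594 + l{\left(126 \right)}} = - \frac{325022793}{101132852 \left(-31594 + \sqrt{2} \cdot 126^{\frac{3}{2}}\right)} = - \frac{325022793}{101132852 \left(-31594 + \sqrt{2} \cdot 378 \sqrt{14}\right)} = - \frac{325022793}{101132852 \left(-31594 + 756 \sqrt{7}\right)}$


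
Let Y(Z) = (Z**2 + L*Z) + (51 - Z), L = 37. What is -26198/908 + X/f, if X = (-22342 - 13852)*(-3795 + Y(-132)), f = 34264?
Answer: -18394299833/1944482 ≈ -9459.8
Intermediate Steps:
Y(Z) = 51 + Z**2 + 36*Z (Y(Z) = (Z**2 + 37*Z) + (51 - Z) = 51 + Z**2 + 36*Z)
X = -323140032 (X = (-22342 - 13852)*(-3795 + (51 + (-132)**2 + 36*(-132))) = -36194*(-3795 + (51 + 17424 - 4752)) = -36194*(-3795 + 12723) = -36194*8928 = -323140032)
-26198/908 + X/f = -26198/908 - 323140032/34264 = -26198*1/908 - 323140032*1/34264 = -13099/454 - 40392504/4283 = -18394299833/1944482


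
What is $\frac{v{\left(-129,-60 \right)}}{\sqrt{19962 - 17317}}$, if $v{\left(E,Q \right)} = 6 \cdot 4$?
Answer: $\frac{24 \sqrt{5}}{115} \approx 0.46666$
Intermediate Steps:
$v{\left(E,Q \right)} = 24$
$\frac{v{\left(-129,-60 \right)}}{\sqrt{19962 - 17317}} = \frac{24}{\sqrt{19962 - 17317}} = \frac{24}{\sqrt{2645}} = \frac{24}{23 \sqrt{5}} = 24 \frac{\sqrt{5}}{115} = \frac{24 \sqrt{5}}{115}$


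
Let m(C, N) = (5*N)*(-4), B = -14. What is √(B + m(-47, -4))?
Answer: √66 ≈ 8.1240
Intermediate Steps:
m(C, N) = -20*N
√(B + m(-47, -4)) = √(-14 - 20*(-4)) = √(-14 + 80) = √66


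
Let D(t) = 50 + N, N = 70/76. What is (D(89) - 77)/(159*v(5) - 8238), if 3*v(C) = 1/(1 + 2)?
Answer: 2973/937118 ≈ 0.0031725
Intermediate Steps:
N = 35/38 (N = 70*(1/76) = 35/38 ≈ 0.92105)
v(C) = 1/9 (v(C) = 1/(3*(1 + 2)) = (1/3)/3 = (1/3)*(1/3) = 1/9)
D(t) = 1935/38 (D(t) = 50 + 35/38 = 1935/38)
(D(89) - 77)/(159*v(5) - 8238) = (1935/38 - 77)/(159*(1/9) - 8238) = -991/(38*(53/3 - 8238)) = -991/(38*(-24661/3)) = -991/38*(-3/24661) = 2973/937118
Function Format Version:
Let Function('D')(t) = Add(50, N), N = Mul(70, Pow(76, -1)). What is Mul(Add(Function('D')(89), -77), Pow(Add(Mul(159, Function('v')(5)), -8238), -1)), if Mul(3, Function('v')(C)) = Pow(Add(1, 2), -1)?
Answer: Rational(2973, 937118) ≈ 0.0031725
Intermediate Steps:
N = Rational(35, 38) (N = Mul(70, Rational(1, 76)) = Rational(35, 38) ≈ 0.92105)
Function('v')(C) = Rational(1, 9) (Function('v')(C) = Mul(Rational(1, 3), Pow(Add(1, 2), -1)) = Mul(Rational(1, 3), Pow(3, -1)) = Mul(Rational(1, 3), Rational(1, 3)) = Rational(1, 9))
Function('D')(t) = Rational(1935, 38) (Function('D')(t) = Add(50, Rational(35, 38)) = Rational(1935, 38))
Mul(Add(Function('D')(89), -77), Pow(Add(Mul(159, Function('v')(5)), -8238), -1)) = Mul(Add(Rational(1935, 38), -77), Pow(Add(Mul(159, Rational(1, 9)), -8238), -1)) = Mul(Rational(-991, 38), Pow(Add(Rational(53, 3), -8238), -1)) = Mul(Rational(-991, 38), Pow(Rational(-24661, 3), -1)) = Mul(Rational(-991, 38), Rational(-3, 24661)) = Rational(2973, 937118)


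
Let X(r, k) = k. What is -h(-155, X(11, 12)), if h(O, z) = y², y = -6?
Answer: -36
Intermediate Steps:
h(O, z) = 36 (h(O, z) = (-6)² = 36)
-h(-155, X(11, 12)) = -1*36 = -36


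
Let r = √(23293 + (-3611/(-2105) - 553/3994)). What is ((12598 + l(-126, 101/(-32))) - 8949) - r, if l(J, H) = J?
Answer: 3523 - √1646550858464594230/8407370 ≈ 3370.4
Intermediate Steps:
r = √1646550858464594230/8407370 (r = √(23293 + (-3611*(-1/2105) - 553*1/3994)) = √(23293 + (3611/2105 - 553/3994)) = √(23293 + 13258269/8407370) = √(195846127679/8407370) = √1646550858464594230/8407370 ≈ 152.63)
((12598 + l(-126, 101/(-32))) - 8949) - r = ((12598 - 126) - 8949) - √1646550858464594230/8407370 = (12472 - 8949) - √1646550858464594230/8407370 = 3523 - √1646550858464594230/8407370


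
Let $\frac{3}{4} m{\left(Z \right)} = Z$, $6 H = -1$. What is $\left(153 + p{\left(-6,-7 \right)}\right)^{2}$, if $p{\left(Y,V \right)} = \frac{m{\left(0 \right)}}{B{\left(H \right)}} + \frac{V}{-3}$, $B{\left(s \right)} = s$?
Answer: $\frac{217156}{9} \approx 24128.0$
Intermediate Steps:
$H = - \frac{1}{6}$ ($H = \frac{1}{6} \left(-1\right) = - \frac{1}{6} \approx -0.16667$)
$m{\left(Z \right)} = \frac{4 Z}{3}$
$p{\left(Y,V \right)} = - \frac{V}{3}$ ($p{\left(Y,V \right)} = \frac{\frac{4}{3} \cdot 0}{- \frac{1}{6}} + \frac{V}{-3} = 0 \left(-6\right) + V \left(- \frac{1}{3}\right) = 0 - \frac{V}{3} = - \frac{V}{3}$)
$\left(153 + p{\left(-6,-7 \right)}\right)^{2} = \left(153 - - \frac{7}{3}\right)^{2} = \left(153 + \frac{7}{3}\right)^{2} = \left(\frac{466}{3}\right)^{2} = \frac{217156}{9}$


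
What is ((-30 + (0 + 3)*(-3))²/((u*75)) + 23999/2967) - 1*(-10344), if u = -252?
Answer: 7166695253/692300 ≈ 10352.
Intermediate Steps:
((-30 + (0 + 3)*(-3))²/((u*75)) + 23999/2967) - 1*(-10344) = ((-30 + (0 + 3)*(-3))²/((-252*75)) + 23999/2967) - 1*(-10344) = ((-30 + 3*(-3))²/(-18900) + 23999*(1/2967)) + 10344 = ((-30 - 9)²*(-1/18900) + 23999/2967) + 10344 = ((-39)²*(-1/18900) + 23999/2967) + 10344 = (1521*(-1/18900) + 23999/2967) + 10344 = (-169/2100 + 23999/2967) + 10344 = 5544053/692300 + 10344 = 7166695253/692300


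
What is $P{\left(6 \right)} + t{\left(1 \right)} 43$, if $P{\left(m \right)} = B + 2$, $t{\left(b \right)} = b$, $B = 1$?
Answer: $46$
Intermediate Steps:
$P{\left(m \right)} = 3$ ($P{\left(m \right)} = 1 + 2 = 3$)
$P{\left(6 \right)} + t{\left(1 \right)} 43 = 3 + 1 \cdot 43 = 3 + 43 = 46$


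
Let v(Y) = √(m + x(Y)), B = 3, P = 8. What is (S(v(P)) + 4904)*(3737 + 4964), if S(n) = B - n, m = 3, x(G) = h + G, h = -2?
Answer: 42669704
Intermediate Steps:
x(G) = -2 + G
v(Y) = √(1 + Y) (v(Y) = √(3 + (-2 + Y)) = √(1 + Y))
S(n) = 3 - n
(S(v(P)) + 4904)*(3737 + 4964) = ((3 - √(1 + 8)) + 4904)*(3737 + 4964) = ((3 - √9) + 4904)*8701 = ((3 - 1*3) + 4904)*8701 = ((3 - 3) + 4904)*8701 = (0 + 4904)*8701 = 4904*8701 = 42669704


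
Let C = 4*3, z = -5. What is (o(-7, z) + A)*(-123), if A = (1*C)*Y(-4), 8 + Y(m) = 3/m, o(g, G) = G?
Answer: 13530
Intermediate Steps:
C = 12
Y(m) = -8 + 3/m
A = -105 (A = (1*12)*(-8 + 3/(-4)) = 12*(-8 + 3*(-¼)) = 12*(-8 - ¾) = 12*(-35/4) = -105)
(o(-7, z) + A)*(-123) = (-5 - 105)*(-123) = -110*(-123) = 13530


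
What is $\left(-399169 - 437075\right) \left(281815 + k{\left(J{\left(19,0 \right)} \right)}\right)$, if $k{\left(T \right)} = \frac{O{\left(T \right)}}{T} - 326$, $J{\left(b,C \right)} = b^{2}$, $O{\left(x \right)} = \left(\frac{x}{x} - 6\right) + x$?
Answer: $- \frac{84977346623940}{361} \approx -2.3539 \cdot 10^{11}$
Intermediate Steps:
$O{\left(x \right)} = -5 + x$ ($O{\left(x \right)} = \left(1 - 6\right) + x = -5 + x$)
$k{\left(T \right)} = -326 + \frac{-5 + T}{T}$ ($k{\left(T \right)} = \frac{-5 + T}{T} - 326 = -326 + \frac{-5 + T}{T}$)
$\left(-399169 - 437075\right) \left(281815 + k{\left(J{\left(19,0 \right)} \right)}\right) = \left(-399169 - 437075\right) \left(281815 - \left(325 + \frac{5}{19^{2}}\right)\right) = - 836244 \left(281815 - \left(325 + \frac{5}{361}\right)\right) = - 836244 \left(281815 - \frac{117330}{361}\right) = \left(-836244\right) \frac{101617885}{361} = - \frac{84977346623940}{361}$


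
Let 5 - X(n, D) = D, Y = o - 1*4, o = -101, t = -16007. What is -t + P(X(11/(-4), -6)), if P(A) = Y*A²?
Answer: 3302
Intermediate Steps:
Y = -105 (Y = -101 - 1*4 = -101 - 4 = -105)
X(n, D) = 5 - D
P(A) = -105*A²
-t + P(X(11/(-4), -6)) = -1*(-16007) - 105*(5 - 1*(-6))² = 16007 - 105*(5 + 6)² = 16007 - 105*11² = 16007 - 105*121 = 16007 - 12705 = 3302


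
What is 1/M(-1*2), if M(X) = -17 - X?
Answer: -1/15 ≈ -0.066667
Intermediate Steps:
1/M(-1*2) = 1/(-17 - (-1)*2) = 1/(-17 - 1*(-2)) = 1/(-17 + 2) = 1/(-15) = -1/15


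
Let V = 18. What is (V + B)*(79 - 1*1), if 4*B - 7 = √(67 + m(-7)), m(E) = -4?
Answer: 3081/2 + 117*√7/2 ≈ 1695.3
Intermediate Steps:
B = 7/4 + 3*√7/4 (B = 7/4 + √(67 - 4)/4 = 7/4 + √63/4 = 7/4 + (3*√7)/4 = 7/4 + 3*√7/4 ≈ 3.7343)
(V + B)*(79 - 1*1) = (18 + (7/4 + 3*√7/4))*(79 - 1*1) = (79/4 + 3*√7/4)*(79 - 1) = (79/4 + 3*√7/4)*78 = 3081/2 + 117*√7/2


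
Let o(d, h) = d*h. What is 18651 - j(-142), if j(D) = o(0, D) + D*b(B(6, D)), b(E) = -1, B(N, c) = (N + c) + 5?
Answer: 18509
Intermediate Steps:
B(N, c) = 5 + N + c
j(D) = -D (j(D) = 0*D + D*(-1) = 0 - D = -D)
18651 - j(-142) = 18651 - (-1)*(-142) = 18651 - 1*142 = 18651 - 142 = 18509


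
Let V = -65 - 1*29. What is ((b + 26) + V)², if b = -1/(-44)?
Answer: 8946081/1936 ≈ 4620.9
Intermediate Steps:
V = -94 (V = -65 - 29 = -94)
b = 1/44 (b = -1*(-1/44) = 1/44 ≈ 0.022727)
((b + 26) + V)² = ((1/44 + 26) - 94)² = (1145/44 - 94)² = (-2991/44)² = 8946081/1936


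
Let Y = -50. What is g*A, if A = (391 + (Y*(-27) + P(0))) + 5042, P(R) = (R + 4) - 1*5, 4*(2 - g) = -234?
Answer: 410311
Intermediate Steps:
g = 121/2 (g = 2 - ¼*(-234) = 2 + 117/2 = 121/2 ≈ 60.500)
P(R) = -1 + R (P(R) = (4 + R) - 5 = -1 + R)
A = 6782 (A = (391 + (-50*(-27) + (-1 + 0))) + 5042 = (391 + (1350 - 1)) + 5042 = (391 + 1349) + 5042 = 1740 + 5042 = 6782)
g*A = (121/2)*6782 = 410311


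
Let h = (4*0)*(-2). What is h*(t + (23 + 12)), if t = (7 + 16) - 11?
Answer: 0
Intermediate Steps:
h = 0 (h = 0*(-2) = 0)
t = 12 (t = 23 - 11 = 12)
h*(t + (23 + 12)) = 0*(12 + (23 + 12)) = 0*(12 + 35) = 0*47 = 0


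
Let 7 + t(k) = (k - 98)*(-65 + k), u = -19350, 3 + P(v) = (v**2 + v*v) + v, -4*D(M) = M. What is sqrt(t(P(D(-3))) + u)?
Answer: 3*I*sqrt(91039)/8 ≈ 113.15*I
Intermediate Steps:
D(M) = -M/4
P(v) = -3 + v + 2*v**2 (P(v) = -3 + ((v**2 + v*v) + v) = -3 + ((v**2 + v**2) + v) = -3 + (2*v**2 + v) = -3 + (v + 2*v**2) = -3 + v + 2*v**2)
t(k) = -7 + (-98 + k)*(-65 + k) (t(k) = -7 + (k - 98)*(-65 + k) = -7 + (-98 + k)*(-65 + k))
sqrt(t(P(D(-3))) + u) = sqrt((6363 + (-3 - 1/4*(-3) + 2*(-1/4*(-3))**2)**2 - 163*(-3 - 1/4*(-3) + 2*(-1/4*(-3))**2)) - 19350) = sqrt((6363 + (-3 + 3/4 + 2*(3/4)**2)**2 - 163*(-3 + 3/4 + 2*(3/4)**2)) - 19350) = sqrt((6363 + (-3 + 3/4 + 2*(9/16))**2 - 163*(-3 + 3/4 + 2*(9/16))) - 19350) = sqrt((6363 + (-3 + 3/4 + 9/8)**2 - 163*(-3 + 3/4 + 9/8)) - 19350) = sqrt((6363 + (-9/8)**2 - 163*(-9/8)) - 19350) = sqrt((6363 + 81/64 + 1467/8) - 19350) = sqrt(419049/64 - 19350) = sqrt(-819351/64) = 3*I*sqrt(91039)/8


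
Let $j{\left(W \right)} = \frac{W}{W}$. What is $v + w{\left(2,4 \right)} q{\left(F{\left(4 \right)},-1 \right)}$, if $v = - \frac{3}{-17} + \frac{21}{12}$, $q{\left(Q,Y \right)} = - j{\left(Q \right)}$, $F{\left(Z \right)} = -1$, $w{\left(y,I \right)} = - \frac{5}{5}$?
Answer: $\frac{199}{68} \approx 2.9265$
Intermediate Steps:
$j{\left(W \right)} = 1$
$w{\left(y,I \right)} = -1$ ($w{\left(y,I \right)} = \left(-5\right) \frac{1}{5} = -1$)
$q{\left(Q,Y \right)} = -1$ ($q{\left(Q,Y \right)} = \left(-1\right) 1 = -1$)
$v = \frac{131}{68}$ ($v = \left(-3\right) \left(- \frac{1}{17}\right) + 21 \cdot \frac{1}{12} = \frac{3}{17} + \frac{7}{4} = \frac{131}{68} \approx 1.9265$)
$v + w{\left(2,4 \right)} q{\left(F{\left(4 \right)},-1 \right)} = \frac{131}{68} - -1 = \frac{131}{68} + 1 = \frac{199}{68}$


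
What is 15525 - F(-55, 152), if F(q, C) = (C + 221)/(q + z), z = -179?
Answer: 3633223/234 ≈ 15527.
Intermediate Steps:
F(q, C) = (221 + C)/(-179 + q) (F(q, C) = (C + 221)/(q - 179) = (221 + C)/(-179 + q))
15525 - F(-55, 152) = 15525 - (221 + 152)/(-179 - 55) = 15525 - 373/(-234) = 15525 - (-1)*373/234 = 15525 - 1*(-373/234) = 15525 + 373/234 = 3633223/234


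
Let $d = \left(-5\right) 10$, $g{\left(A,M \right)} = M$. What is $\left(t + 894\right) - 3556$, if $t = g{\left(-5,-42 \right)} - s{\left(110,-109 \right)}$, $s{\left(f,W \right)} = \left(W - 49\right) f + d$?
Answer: $14726$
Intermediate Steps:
$d = -50$
$s{\left(f,W \right)} = -50 + f \left(-49 + W\right)$ ($s{\left(f,W \right)} = \left(W - 49\right) f - 50 = \left(-49 + W\right) f - 50 = f \left(-49 + W\right) - 50 = -50 + f \left(-49 + W\right)$)
$t = 17388$ ($t = -42 - \left(-50 - 5390 - 11990\right) = -42 - -17430 = -42 + 17430 = 17388$)
$\left(t + 894\right) - 3556 = \left(17388 + 894\right) - 3556 = 18282 - 3556 = 14726$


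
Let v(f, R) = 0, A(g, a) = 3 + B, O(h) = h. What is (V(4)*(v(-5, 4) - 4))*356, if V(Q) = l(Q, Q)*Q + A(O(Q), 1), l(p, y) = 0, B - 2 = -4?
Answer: -1424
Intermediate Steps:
B = -2 (B = 2 - 4 = -2)
A(g, a) = 1 (A(g, a) = 3 - 2 = 1)
V(Q) = 1 (V(Q) = 0*Q + 1 = 0 + 1 = 1)
(V(4)*(v(-5, 4) - 4))*356 = (1*(0 - 4))*356 = (1*(-4))*356 = -4*356 = -1424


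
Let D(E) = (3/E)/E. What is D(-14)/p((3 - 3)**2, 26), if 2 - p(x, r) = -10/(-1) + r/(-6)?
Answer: -9/2156 ≈ -0.0041744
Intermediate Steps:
D(E) = 3/E**2
p(x, r) = -8 + r/6 (p(x, r) = 2 - (-10/(-1) + r/(-6)) = 2 - (-10*(-1) + r*(-1/6)) = 2 - (10 - r/6) = 2 + (-10 + r/6) = -8 + r/6)
D(-14)/p((3 - 3)**2, 26) = (3/(-14)**2)/(-8 + (1/6)*26) = (3*(1/196))/(-8 + 13/3) = 3/(196*(-11/3)) = (3/196)*(-3/11) = -9/2156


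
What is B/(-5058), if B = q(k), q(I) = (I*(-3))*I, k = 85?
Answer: 7225/1686 ≈ 4.2853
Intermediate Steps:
q(I) = -3*I² (q(I) = (-3*I)*I = -3*I²)
B = -21675 (B = -3*85² = -3*7225 = -21675)
B/(-5058) = -21675/(-5058) = -21675*(-1/5058) = 7225/1686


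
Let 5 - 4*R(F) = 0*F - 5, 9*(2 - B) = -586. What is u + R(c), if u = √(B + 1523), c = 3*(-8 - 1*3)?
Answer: 5/2 + √14311/3 ≈ 42.376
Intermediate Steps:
B = 604/9 (B = 2 - ⅑*(-586) = 2 + 586/9 = 604/9 ≈ 67.111)
c = -33 (c = 3*(-8 - 3) = 3*(-11) = -33)
u = √14311/3 (u = √(604/9 + 1523) = √(14311/9) = √14311/3 ≈ 39.876)
R(F) = 5/2 (R(F) = 5/4 - (0*F - 5)/4 = 5/4 - (0 - 5)/4 = 5/4 - ¼*(-5) = 5/4 + 5/4 = 5/2)
u + R(c) = √14311/3 + 5/2 = 5/2 + √14311/3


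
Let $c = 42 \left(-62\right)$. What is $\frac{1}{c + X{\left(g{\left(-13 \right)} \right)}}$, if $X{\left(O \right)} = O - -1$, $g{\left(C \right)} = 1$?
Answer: $- \frac{1}{2602} \approx -0.00038432$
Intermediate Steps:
$X{\left(O \right)} = 1 + O$ ($X{\left(O \right)} = O + 1 = 1 + O$)
$c = -2604$
$\frac{1}{c + X{\left(g{\left(-13 \right)} \right)}} = \frac{1}{-2604 + \left(1 + 1\right)} = \frac{1}{-2604 + 2} = \frac{1}{-2602} = - \frac{1}{2602}$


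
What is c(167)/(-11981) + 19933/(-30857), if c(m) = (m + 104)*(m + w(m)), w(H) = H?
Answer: -3031807771/369697717 ≈ -8.2008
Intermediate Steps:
c(m) = 2*m*(104 + m) (c(m) = (m + 104)*(m + m) = (104 + m)*(2*m) = 2*m*(104 + m))
c(167)/(-11981) + 19933/(-30857) = (2*167*(104 + 167))/(-11981) + 19933/(-30857) = (2*167*271)*(-1/11981) + 19933*(-1/30857) = 90514*(-1/11981) - 19933/30857 = -90514/11981 - 19933/30857 = -3031807771/369697717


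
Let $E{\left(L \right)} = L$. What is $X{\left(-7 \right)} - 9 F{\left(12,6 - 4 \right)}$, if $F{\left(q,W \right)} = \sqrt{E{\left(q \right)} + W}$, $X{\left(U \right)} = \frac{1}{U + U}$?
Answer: $- \frac{1}{14} - 9 \sqrt{14} \approx -33.746$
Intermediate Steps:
$X{\left(U \right)} = \frac{1}{2 U}$
$F{\left(q,W \right)} = \sqrt{W + q}$ ($F{\left(q,W \right)} = \sqrt{q + W} = \sqrt{W + q}$)
$X{\left(-7 \right)} - 9 F{\left(12,6 - 4 \right)} = \frac{1}{2 \left(-7\right)} - 9 \sqrt{\left(6 - 4\right) + 12} = \frac{1}{2} \left(- \frac{1}{7}\right) - 9 \sqrt{2 + 12} = - \frac{1}{14} - 9 \sqrt{14}$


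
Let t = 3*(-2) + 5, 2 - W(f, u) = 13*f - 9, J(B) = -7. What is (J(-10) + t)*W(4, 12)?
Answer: 328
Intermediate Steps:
W(f, u) = 11 - 13*f (W(f, u) = 2 - (13*f - 9) = 2 - (-9 + 13*f) = 2 + (9 - 13*f) = 11 - 13*f)
t = -1 (t = -6 + 5 = -1)
(J(-10) + t)*W(4, 12) = (-7 - 1)*(11 - 13*4) = -8*(11 - 52) = -8*(-41) = 328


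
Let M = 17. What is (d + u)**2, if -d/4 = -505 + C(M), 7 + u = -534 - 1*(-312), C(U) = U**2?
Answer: 403225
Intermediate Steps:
u = -229 (u = -7 + (-534 - 1*(-312)) = -7 + (-534 + 312) = -7 - 222 = -229)
d = 864 (d = -4*(-505 + 17**2) = -4*(-505 + 289) = -4*(-216) = 864)
(d + u)**2 = (864 - 229)**2 = 635**2 = 403225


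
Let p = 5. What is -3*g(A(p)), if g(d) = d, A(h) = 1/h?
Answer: -⅗ ≈ -0.60000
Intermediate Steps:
A(h) = 1/h
-3*g(A(p)) = -3/5 = -3*⅕ = -⅗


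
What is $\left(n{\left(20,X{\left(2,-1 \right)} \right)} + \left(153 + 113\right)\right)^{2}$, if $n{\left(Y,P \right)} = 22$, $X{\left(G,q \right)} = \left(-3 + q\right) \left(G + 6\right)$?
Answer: $82944$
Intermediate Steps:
$X{\left(G,q \right)} = \left(-3 + q\right) \left(6 + G\right)$
$\left(n{\left(20,X{\left(2,-1 \right)} \right)} + \left(153 + 113\right)\right)^{2} = \left(22 + \left(153 + 113\right)\right)^{2} = \left(22 + 266\right)^{2} = 288^{2} = 82944$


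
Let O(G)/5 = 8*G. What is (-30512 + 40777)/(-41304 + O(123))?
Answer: -10265/36384 ≈ -0.28213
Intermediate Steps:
O(G) = 40*G (O(G) = 5*(8*G) = 40*G)
(-30512 + 40777)/(-41304 + O(123)) = (-30512 + 40777)/(-41304 + 40*123) = 10265/(-41304 + 4920) = 10265/(-36384) = 10265*(-1/36384) = -10265/36384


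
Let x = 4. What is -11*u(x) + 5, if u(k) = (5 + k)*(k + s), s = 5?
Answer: -886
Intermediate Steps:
u(k) = (5 + k)**2 (u(k) = (5 + k)*(k + 5) = (5 + k)*(5 + k) = (5 + k)**2)
-11*u(x) + 5 = -11*(25 + 4**2 + 10*4) + 5 = -11*(25 + 16 + 40) + 5 = -11*81 + 5 = -891 + 5 = -886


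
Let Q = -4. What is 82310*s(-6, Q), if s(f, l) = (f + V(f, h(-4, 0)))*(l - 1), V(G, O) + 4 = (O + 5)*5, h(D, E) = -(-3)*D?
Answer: 18519750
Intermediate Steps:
h(D, E) = 3*D
V(G, O) = 21 + 5*O (V(G, O) = -4 + (O + 5)*5 = -4 + (5 + O)*5 = -4 + (25 + 5*O) = 21 + 5*O)
s(f, l) = (-1 + l)*(-39 + f) (s(f, l) = (f + (21 + 5*(3*(-4))))*(l - 1) = (f + (21 + 5*(-12)))*(-1 + l) = (f + (21 - 60))*(-1 + l) = (f - 39)*(-1 + l) = (-39 + f)*(-1 + l) = (-1 + l)*(-39 + f))
82310*s(-6, Q) = 82310*(39 - 1*(-6) - 39*(-4) - 6*(-4)) = 82310*(39 + 6 + 156 + 24) = 82310*225 = 18519750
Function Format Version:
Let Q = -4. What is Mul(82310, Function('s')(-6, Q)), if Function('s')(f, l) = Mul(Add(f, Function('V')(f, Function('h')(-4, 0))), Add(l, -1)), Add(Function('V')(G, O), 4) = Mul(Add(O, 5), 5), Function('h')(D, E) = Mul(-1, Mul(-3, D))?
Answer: 18519750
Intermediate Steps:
Function('h')(D, E) = Mul(3, D)
Function('V')(G, O) = Add(21, Mul(5, O)) (Function('V')(G, O) = Add(-4, Mul(Add(O, 5), 5)) = Add(-4, Mul(Add(5, O), 5)) = Add(-4, Add(25, Mul(5, O))) = Add(21, Mul(5, O)))
Function('s')(f, l) = Mul(Add(-1, l), Add(-39, f)) (Function('s')(f, l) = Mul(Add(f, Add(21, Mul(5, Mul(3, -4)))), Add(l, -1)) = Mul(Add(f, Add(21, Mul(5, -12))), Add(-1, l)) = Mul(Add(f, Add(21, -60)), Add(-1, l)) = Mul(Add(f, -39), Add(-1, l)) = Mul(Add(-39, f), Add(-1, l)) = Mul(Add(-1, l), Add(-39, f)))
Mul(82310, Function('s')(-6, Q)) = Mul(82310, Add(39, Mul(-1, -6), Mul(-39, -4), Mul(-6, -4))) = Mul(82310, Add(39, 6, 156, 24)) = Mul(82310, 225) = 18519750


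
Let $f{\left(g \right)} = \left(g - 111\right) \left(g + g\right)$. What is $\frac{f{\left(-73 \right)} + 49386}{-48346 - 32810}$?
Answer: $- \frac{38125}{40578} \approx -0.93955$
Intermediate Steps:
$f{\left(g \right)} = 2 g \left(-111 + g\right)$ ($f{\left(g \right)} = \left(-111 + g\right) 2 g = 2 g \left(-111 + g\right)$)
$\frac{f{\left(-73 \right)} + 49386}{-48346 - 32810} = \frac{2 \left(-73\right) \left(-111 - 73\right) + 49386}{-48346 - 32810} = \frac{2 \left(-73\right) \left(-184\right) + 49386}{-81156} = \left(26864 + 49386\right) \left(- \frac{1}{81156}\right) = 76250 \left(- \frac{1}{81156}\right) = - \frac{38125}{40578}$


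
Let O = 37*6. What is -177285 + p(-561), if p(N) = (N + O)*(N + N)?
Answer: 203073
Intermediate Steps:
O = 222
p(N) = 2*N*(222 + N) (p(N) = (N + 222)*(N + N) = (222 + N)*(2*N) = 2*N*(222 + N))
-177285 + p(-561) = -177285 + 2*(-561)*(222 - 561) = -177285 + 2*(-561)*(-339) = -177285 + 380358 = 203073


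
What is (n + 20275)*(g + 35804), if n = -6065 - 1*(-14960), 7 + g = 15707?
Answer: 1502371680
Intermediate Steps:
g = 15700 (g = -7 + 15707 = 15700)
n = 8895 (n = -6065 + 14960 = 8895)
(n + 20275)*(g + 35804) = (8895 + 20275)*(15700 + 35804) = 29170*51504 = 1502371680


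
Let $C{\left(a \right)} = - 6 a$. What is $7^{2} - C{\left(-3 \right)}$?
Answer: $31$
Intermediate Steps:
$7^{2} - C{\left(-3 \right)} = 7^{2} - \left(-6\right) \left(-3\right) = 49 - 18 = 31$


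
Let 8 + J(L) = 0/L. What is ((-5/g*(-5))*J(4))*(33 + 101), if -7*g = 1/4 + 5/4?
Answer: 375200/3 ≈ 1.2507e+5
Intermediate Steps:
g = -3/14 (g = -(1/4 + 5/4)/7 = -(1*(¼) + 5*(¼))/7 = -(¼ + 5/4)/7 = -⅐*3/2 = -3/14 ≈ -0.21429)
J(L) = -8 (J(L) = -8 + 0/L = -8 + 0 = -8)
((-5/g*(-5))*J(4))*(33 + 101) = ((-5/(-3/14)*(-5))*(-8))*(33 + 101) = ((-5*(-14/3)*(-5))*(-8))*134 = (((70/3)*(-5))*(-8))*134 = -350/3*(-8)*134 = (2800/3)*134 = 375200/3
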